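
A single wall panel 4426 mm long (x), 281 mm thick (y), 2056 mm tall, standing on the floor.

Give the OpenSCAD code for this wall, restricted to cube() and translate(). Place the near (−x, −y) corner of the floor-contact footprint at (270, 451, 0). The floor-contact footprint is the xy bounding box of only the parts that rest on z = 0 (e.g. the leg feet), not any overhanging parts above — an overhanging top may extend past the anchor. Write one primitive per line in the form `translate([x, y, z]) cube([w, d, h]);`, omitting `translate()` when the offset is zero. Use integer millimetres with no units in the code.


translate([270, 451, 0]) cube([4426, 281, 2056]);


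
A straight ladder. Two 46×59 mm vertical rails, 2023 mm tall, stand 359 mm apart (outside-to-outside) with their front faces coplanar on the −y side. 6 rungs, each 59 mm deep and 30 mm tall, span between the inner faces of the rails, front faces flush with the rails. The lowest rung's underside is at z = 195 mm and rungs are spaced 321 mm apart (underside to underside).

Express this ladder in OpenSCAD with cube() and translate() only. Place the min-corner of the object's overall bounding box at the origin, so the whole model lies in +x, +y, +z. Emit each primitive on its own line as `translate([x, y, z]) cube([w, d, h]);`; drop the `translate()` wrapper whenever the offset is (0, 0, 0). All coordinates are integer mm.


cube([46, 59, 2023]);
translate([313, 0, 0]) cube([46, 59, 2023]);
translate([46, 0, 195]) cube([267, 59, 30]);
translate([46, 0, 516]) cube([267, 59, 30]);
translate([46, 0, 837]) cube([267, 59, 30]);
translate([46, 0, 1158]) cube([267, 59, 30]);
translate([46, 0, 1479]) cube([267, 59, 30]);
translate([46, 0, 1800]) cube([267, 59, 30]);


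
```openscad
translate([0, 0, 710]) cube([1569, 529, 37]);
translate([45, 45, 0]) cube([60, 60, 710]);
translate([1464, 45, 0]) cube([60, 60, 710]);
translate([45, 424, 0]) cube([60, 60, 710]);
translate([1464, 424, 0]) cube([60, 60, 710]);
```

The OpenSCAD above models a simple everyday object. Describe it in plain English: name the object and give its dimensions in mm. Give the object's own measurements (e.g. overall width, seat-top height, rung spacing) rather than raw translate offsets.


A rectangular dining table. The top is 1569×529×37 mm with its upper surface at z = 747 mm. It stands on four 60×60 mm square legs, each inset 45 mm from the nearest pair of top edges, running from the floor to the underside of the top.


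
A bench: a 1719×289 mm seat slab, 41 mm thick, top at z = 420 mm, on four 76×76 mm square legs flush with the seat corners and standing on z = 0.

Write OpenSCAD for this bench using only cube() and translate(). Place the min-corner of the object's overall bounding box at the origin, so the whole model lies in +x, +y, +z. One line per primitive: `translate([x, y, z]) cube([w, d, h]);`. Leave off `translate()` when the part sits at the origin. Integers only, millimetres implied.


// leg_h = 420 − 41 = 379
translate([0, 0, 379]) cube([1719, 289, 41]);
cube([76, 76, 379]);
translate([0, 213, 0]) cube([76, 76, 379]);
translate([1643, 0, 0]) cube([76, 76, 379]);
translate([1643, 213, 0]) cube([76, 76, 379]);


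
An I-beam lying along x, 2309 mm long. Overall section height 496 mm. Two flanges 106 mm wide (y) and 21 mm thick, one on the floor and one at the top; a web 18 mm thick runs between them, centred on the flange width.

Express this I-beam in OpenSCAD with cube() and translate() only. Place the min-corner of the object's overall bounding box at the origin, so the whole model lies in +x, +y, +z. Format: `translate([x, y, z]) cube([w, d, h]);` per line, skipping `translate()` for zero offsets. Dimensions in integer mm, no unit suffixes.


cube([2309, 106, 21]);
translate([0, 44, 21]) cube([2309, 18, 454]);
translate([0, 0, 475]) cube([2309, 106, 21]);


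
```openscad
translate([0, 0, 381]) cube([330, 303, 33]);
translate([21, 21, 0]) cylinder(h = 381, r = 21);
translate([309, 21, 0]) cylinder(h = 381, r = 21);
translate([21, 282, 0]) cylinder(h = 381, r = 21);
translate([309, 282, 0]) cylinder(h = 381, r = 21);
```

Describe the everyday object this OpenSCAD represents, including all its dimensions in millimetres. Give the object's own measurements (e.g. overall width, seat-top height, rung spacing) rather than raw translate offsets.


A four-legged stool. The seat is a 330×303×33 mm slab whose top surface is at z = 414 mm; four round legs, each 42 mm in diameter, run from the floor (z = 0) to the underside of the seat, each leg's axis is inset half a diameter from the nearest pair of seat edges (so the leg's bounding box is flush with the corner).


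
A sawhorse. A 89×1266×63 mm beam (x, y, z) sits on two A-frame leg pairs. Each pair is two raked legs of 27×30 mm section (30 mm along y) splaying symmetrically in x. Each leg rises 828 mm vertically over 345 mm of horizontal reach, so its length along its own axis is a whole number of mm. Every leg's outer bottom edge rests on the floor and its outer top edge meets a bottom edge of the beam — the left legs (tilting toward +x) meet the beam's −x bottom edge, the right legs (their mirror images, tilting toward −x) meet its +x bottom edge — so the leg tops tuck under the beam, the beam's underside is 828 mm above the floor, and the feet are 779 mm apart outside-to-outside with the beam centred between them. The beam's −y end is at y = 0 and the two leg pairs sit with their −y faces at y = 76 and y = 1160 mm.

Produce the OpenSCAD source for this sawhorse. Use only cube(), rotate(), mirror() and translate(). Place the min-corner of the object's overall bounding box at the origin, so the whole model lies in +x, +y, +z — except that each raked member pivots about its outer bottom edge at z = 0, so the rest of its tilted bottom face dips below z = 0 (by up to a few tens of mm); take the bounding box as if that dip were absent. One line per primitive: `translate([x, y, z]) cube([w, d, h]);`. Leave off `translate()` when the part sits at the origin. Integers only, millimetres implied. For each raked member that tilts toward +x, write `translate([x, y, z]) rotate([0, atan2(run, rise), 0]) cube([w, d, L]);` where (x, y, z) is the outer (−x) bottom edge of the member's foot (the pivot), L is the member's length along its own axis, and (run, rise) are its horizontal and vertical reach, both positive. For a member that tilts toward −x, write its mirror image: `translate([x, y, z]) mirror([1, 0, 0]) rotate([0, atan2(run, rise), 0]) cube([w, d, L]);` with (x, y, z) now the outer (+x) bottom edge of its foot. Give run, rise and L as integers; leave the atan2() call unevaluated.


translate([345, 0, 828]) cube([89, 1266, 63]);
translate([0, 76, 0]) rotate([0, atan2(345, 828), 0]) cube([27, 30, 897]);
translate([779, 76, 0]) mirror([1, 0, 0]) rotate([0, atan2(345, 828), 0]) cube([27, 30, 897]);
translate([0, 1160, 0]) rotate([0, atan2(345, 828), 0]) cube([27, 30, 897]);
translate([779, 1160, 0]) mirror([1, 0, 0]) rotate([0, atan2(345, 828), 0]) cube([27, 30, 897]);


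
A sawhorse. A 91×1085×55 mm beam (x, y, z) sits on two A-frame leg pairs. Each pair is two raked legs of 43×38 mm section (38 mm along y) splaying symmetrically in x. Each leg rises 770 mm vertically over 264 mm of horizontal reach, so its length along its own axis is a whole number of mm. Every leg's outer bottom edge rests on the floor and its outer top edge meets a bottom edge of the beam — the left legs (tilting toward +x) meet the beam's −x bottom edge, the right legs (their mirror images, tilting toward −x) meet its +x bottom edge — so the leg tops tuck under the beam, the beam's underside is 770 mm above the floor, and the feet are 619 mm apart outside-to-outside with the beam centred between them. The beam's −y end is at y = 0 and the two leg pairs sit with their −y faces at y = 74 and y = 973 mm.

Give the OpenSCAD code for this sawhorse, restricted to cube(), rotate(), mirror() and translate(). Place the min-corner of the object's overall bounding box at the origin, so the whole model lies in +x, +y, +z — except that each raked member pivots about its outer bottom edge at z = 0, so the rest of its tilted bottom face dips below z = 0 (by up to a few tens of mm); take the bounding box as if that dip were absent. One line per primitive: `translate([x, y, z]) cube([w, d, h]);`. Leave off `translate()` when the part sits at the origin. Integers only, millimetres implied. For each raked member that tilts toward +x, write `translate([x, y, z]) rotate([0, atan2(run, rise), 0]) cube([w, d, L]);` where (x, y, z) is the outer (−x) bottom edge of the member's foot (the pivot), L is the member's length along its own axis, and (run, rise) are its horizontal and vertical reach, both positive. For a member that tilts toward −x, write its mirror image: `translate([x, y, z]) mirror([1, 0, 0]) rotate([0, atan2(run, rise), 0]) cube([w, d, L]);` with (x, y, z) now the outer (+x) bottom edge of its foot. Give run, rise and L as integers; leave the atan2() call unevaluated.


translate([264, 0, 770]) cube([91, 1085, 55]);
translate([0, 74, 0]) rotate([0, atan2(264, 770), 0]) cube([43, 38, 814]);
translate([619, 74, 0]) mirror([1, 0, 0]) rotate([0, atan2(264, 770), 0]) cube([43, 38, 814]);
translate([0, 973, 0]) rotate([0, atan2(264, 770), 0]) cube([43, 38, 814]);
translate([619, 973, 0]) mirror([1, 0, 0]) rotate([0, atan2(264, 770), 0]) cube([43, 38, 814]);


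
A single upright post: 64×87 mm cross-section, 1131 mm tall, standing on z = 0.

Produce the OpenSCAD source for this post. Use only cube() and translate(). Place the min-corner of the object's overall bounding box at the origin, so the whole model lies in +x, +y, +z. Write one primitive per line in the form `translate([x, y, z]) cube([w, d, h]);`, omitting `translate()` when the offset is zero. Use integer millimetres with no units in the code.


cube([64, 87, 1131]);


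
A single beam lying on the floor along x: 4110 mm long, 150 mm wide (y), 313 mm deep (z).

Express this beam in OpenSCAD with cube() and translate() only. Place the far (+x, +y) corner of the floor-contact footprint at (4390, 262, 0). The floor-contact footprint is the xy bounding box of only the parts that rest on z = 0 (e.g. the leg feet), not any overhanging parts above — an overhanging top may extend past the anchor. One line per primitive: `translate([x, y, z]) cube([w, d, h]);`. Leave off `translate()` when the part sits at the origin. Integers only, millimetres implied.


translate([280, 112, 0]) cube([4110, 150, 313]);


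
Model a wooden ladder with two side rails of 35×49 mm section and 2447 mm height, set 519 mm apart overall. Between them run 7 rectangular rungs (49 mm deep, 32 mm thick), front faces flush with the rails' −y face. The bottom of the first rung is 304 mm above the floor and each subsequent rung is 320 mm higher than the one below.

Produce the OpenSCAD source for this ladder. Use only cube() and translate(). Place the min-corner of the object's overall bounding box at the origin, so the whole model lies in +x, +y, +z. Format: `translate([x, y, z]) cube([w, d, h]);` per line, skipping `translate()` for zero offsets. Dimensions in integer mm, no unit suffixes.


// rung span = 519 - 2*35 = 449
// rung[k] z = 304 + k*320
cube([35, 49, 2447]);
translate([484, 0, 0]) cube([35, 49, 2447]);
translate([35, 0, 304]) cube([449, 49, 32]);
translate([35, 0, 624]) cube([449, 49, 32]);
translate([35, 0, 944]) cube([449, 49, 32]);
translate([35, 0, 1264]) cube([449, 49, 32]);
translate([35, 0, 1584]) cube([449, 49, 32]);
translate([35, 0, 1904]) cube([449, 49, 32]);
translate([35, 0, 2224]) cube([449, 49, 32]);


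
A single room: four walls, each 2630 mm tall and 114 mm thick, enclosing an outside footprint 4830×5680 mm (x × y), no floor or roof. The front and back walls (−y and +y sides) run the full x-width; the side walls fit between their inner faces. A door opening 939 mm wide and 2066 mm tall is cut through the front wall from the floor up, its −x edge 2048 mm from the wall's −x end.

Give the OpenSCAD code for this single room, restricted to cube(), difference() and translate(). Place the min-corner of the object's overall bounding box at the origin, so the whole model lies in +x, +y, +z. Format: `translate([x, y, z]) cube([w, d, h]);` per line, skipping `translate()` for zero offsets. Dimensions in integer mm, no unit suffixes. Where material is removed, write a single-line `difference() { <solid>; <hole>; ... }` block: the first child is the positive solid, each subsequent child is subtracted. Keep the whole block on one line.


difference() { cube([4830, 114, 2630]); translate([2048, 0, 0]) cube([939, 114, 2066]); }
translate([0, 5566, 0]) cube([4830, 114, 2630]);
translate([0, 114, 0]) cube([114, 5452, 2630]);
translate([4716, 114, 0]) cube([114, 5452, 2630]);


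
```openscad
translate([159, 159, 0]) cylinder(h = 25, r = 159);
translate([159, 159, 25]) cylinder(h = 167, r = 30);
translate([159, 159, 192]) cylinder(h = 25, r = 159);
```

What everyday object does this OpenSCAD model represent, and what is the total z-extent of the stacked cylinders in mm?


A spool. The overall height is 217 mm.

Three coaxial cylinders, large–small–large — a spool. Two 25 mm flanges and a 167 mm core give 25 + 167 + 25 = 217 mm.


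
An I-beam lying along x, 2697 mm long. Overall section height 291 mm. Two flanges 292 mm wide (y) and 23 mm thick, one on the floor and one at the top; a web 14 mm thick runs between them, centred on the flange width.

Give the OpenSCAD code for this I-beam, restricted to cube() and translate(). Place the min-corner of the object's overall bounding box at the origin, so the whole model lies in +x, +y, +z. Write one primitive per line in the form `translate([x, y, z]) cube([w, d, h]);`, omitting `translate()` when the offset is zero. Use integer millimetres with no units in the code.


cube([2697, 292, 23]);
translate([0, 139, 23]) cube([2697, 14, 245]);
translate([0, 0, 268]) cube([2697, 292, 23]);


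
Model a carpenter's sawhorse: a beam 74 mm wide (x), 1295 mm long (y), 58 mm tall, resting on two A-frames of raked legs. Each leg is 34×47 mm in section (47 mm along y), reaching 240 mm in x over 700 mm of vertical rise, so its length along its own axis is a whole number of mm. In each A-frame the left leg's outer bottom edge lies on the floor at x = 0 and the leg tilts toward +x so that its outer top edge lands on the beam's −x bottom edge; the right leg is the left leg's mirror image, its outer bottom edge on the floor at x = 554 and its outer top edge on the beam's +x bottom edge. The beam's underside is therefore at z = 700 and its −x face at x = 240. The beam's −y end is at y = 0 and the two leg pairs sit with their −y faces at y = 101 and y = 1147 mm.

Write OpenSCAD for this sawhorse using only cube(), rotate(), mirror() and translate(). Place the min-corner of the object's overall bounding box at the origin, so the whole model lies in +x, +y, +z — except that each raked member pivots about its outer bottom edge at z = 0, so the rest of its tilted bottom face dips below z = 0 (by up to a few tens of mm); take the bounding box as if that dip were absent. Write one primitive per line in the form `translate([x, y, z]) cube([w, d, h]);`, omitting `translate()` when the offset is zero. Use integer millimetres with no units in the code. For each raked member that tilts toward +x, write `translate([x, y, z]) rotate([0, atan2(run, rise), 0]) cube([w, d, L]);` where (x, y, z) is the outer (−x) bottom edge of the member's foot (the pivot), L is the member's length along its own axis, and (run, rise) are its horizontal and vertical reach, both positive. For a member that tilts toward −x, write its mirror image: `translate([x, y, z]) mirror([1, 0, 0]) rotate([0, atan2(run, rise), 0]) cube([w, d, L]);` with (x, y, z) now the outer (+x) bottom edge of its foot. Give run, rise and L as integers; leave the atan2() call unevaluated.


translate([240, 0, 700]) cube([74, 1295, 58]);
translate([0, 101, 0]) rotate([0, atan2(240, 700), 0]) cube([34, 47, 740]);
translate([554, 101, 0]) mirror([1, 0, 0]) rotate([0, atan2(240, 700), 0]) cube([34, 47, 740]);
translate([0, 1147, 0]) rotate([0, atan2(240, 700), 0]) cube([34, 47, 740]);
translate([554, 1147, 0]) mirror([1, 0, 0]) rotate([0, atan2(240, 700), 0]) cube([34, 47, 740]);


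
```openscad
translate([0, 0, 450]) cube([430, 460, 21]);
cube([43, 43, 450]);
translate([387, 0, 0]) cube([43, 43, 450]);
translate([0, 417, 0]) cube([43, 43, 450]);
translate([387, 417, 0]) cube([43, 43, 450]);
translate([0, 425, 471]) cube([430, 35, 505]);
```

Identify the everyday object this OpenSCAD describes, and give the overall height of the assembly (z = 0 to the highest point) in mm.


A chair. The overall height is 976 mm.

A slab on four corner posts with a tall panel at the back — a chair. The seat slab sits at z = 450 with thickness 21, and the 505 mm backrest starts at the seat top, so the overall height is 450 + 21 + 505 = 976 mm.


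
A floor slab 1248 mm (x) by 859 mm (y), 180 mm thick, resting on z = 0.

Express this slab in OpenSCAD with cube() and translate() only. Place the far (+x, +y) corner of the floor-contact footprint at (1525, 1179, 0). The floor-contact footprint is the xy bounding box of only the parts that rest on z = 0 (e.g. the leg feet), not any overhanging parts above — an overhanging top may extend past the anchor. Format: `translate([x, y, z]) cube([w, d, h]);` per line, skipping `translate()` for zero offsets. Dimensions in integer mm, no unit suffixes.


translate([277, 320, 0]) cube([1248, 859, 180]);


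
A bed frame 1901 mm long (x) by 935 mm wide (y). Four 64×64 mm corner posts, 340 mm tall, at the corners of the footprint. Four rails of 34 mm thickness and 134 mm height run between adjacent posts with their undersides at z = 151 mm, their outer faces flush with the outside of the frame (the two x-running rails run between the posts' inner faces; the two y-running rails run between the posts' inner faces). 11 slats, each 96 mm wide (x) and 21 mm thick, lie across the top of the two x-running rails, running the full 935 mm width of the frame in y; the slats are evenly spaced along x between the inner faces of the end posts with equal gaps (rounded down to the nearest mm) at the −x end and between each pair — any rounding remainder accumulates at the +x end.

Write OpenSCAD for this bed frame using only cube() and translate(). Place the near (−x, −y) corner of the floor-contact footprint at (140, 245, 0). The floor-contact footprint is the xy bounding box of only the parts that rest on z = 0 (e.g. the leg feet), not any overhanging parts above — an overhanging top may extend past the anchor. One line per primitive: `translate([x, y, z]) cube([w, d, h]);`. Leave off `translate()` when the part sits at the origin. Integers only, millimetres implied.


translate([140, 245, 0]) cube([64, 64, 340]);
translate([140, 1116, 0]) cube([64, 64, 340]);
translate([1977, 245, 0]) cube([64, 64, 340]);
translate([1977, 1116, 0]) cube([64, 64, 340]);
translate([204, 245, 151]) cube([1773, 34, 134]);
translate([204, 1146, 151]) cube([1773, 34, 134]);
translate([140, 309, 151]) cube([34, 807, 134]);
translate([2007, 309, 151]) cube([34, 807, 134]);
translate([263, 245, 285]) cube([96, 935, 21]);
translate([418, 245, 285]) cube([96, 935, 21]);
translate([573, 245, 285]) cube([96, 935, 21]);
translate([728, 245, 285]) cube([96, 935, 21]);
translate([883, 245, 285]) cube([96, 935, 21]);
translate([1038, 245, 285]) cube([96, 935, 21]);
translate([1193, 245, 285]) cube([96, 935, 21]);
translate([1348, 245, 285]) cube([96, 935, 21]);
translate([1503, 245, 285]) cube([96, 935, 21]);
translate([1658, 245, 285]) cube([96, 935, 21]);
translate([1813, 245, 285]) cube([96, 935, 21]);


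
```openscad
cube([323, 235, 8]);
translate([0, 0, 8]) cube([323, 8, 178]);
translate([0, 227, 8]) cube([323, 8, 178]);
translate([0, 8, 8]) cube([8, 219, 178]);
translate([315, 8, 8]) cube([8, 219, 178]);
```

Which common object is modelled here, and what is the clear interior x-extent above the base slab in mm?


An open box. The internal width is 307 mm.

A 323×235 base slab with four walls standing on it — an open box. The base is 323 mm wide and the walls are 8 mm thick, so the internal width is 323 − 2 × 8 = 307 mm.


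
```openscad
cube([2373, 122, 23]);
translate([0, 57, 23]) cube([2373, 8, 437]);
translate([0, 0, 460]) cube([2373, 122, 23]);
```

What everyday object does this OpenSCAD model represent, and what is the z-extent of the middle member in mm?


An I-beam. The web height is 437 mm.

Two wide flanges with a thin centred web — an I-beam. Overall 483 mm minus two 23 mm flanges gives a web of 483 − 2·23 = 437 mm.


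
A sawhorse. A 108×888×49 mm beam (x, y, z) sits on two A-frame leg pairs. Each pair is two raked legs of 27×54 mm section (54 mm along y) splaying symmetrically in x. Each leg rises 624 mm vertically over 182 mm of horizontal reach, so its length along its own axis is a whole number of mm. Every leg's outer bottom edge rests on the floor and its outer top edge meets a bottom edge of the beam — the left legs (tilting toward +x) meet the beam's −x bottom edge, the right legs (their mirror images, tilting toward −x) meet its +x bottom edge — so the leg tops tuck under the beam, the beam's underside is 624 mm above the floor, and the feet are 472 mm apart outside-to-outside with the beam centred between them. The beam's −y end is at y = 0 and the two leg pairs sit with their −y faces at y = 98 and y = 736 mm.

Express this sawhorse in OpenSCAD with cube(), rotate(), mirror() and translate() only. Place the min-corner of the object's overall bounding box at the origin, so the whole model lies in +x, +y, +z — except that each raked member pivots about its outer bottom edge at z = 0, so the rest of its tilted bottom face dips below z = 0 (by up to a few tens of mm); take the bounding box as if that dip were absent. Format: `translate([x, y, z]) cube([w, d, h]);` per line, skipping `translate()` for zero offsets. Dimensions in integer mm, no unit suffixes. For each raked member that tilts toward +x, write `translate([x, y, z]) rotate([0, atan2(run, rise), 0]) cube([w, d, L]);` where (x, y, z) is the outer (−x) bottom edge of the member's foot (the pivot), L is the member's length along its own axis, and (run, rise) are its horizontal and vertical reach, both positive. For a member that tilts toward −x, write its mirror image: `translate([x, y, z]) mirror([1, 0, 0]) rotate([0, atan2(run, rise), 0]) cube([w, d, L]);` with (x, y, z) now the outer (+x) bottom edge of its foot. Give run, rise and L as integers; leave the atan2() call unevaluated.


translate([182, 0, 624]) cube([108, 888, 49]);
translate([0, 98, 0]) rotate([0, atan2(182, 624), 0]) cube([27, 54, 650]);
translate([472, 98, 0]) mirror([1, 0, 0]) rotate([0, atan2(182, 624), 0]) cube([27, 54, 650]);
translate([0, 736, 0]) rotate([0, atan2(182, 624), 0]) cube([27, 54, 650]);
translate([472, 736, 0]) mirror([1, 0, 0]) rotate([0, atan2(182, 624), 0]) cube([27, 54, 650]);


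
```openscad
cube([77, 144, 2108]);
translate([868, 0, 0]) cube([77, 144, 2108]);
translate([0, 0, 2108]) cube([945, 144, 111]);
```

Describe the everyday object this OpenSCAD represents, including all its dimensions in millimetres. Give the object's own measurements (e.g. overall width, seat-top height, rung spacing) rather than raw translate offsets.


A door frame. The clear opening is 791 mm wide and 2108 mm high. Two 77 mm wide jambs, 144 mm deep, stand either side of the opening from the floor to the top of the opening. A 111 mm thick head sits across the top of both jambs, spanning the full outside width of the frame.


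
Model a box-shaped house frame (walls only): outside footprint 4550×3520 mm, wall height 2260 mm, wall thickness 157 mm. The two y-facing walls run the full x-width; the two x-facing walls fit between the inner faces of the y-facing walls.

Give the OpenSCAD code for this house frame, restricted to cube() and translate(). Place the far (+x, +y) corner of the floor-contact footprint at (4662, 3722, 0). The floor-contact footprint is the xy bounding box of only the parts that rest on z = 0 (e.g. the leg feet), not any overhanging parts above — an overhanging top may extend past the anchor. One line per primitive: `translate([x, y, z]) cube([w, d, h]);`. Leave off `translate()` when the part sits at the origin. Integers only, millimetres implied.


translate([112, 202, 0]) cube([4550, 157, 2260]);
translate([112, 3565, 0]) cube([4550, 157, 2260]);
translate([112, 359, 0]) cube([157, 3206, 2260]);
translate([4505, 359, 0]) cube([157, 3206, 2260]);


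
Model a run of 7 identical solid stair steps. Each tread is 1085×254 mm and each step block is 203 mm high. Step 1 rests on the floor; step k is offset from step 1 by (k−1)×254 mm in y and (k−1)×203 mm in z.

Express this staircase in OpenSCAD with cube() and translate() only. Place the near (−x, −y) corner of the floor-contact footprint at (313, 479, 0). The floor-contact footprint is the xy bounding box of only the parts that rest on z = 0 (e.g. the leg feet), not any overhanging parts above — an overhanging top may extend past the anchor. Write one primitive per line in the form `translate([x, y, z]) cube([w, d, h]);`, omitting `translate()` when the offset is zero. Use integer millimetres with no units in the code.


translate([313, 479, 0]) cube([1085, 254, 203]);
translate([313, 733, 203]) cube([1085, 254, 203]);
translate([313, 987, 406]) cube([1085, 254, 203]);
translate([313, 1241, 609]) cube([1085, 254, 203]);
translate([313, 1495, 812]) cube([1085, 254, 203]);
translate([313, 1749, 1015]) cube([1085, 254, 203]);
translate([313, 2003, 1218]) cube([1085, 254, 203]);


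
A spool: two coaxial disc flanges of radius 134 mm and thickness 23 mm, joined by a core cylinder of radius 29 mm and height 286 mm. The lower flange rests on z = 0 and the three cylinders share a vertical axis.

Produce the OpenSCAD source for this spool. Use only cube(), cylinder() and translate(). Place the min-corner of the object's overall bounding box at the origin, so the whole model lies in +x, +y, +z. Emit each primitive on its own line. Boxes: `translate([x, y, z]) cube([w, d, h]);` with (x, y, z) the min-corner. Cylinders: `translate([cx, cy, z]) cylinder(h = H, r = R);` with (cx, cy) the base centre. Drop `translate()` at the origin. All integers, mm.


translate([134, 134, 0]) cylinder(h = 23, r = 134);
translate([134, 134, 23]) cylinder(h = 286, r = 29);
translate([134, 134, 309]) cylinder(h = 23, r = 134);


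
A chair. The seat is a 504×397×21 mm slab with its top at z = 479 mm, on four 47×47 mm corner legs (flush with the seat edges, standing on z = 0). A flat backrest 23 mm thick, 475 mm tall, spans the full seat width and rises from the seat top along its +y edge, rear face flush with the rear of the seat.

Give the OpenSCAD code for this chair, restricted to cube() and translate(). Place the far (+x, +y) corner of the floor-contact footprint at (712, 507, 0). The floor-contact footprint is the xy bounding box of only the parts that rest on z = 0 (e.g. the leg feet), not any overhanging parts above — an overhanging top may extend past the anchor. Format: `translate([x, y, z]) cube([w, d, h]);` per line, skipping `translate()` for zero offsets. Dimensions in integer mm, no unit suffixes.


translate([208, 110, 458]) cube([504, 397, 21]);
translate([208, 110, 0]) cube([47, 47, 458]);
translate([665, 110, 0]) cube([47, 47, 458]);
translate([208, 460, 0]) cube([47, 47, 458]);
translate([665, 460, 0]) cube([47, 47, 458]);
translate([208, 484, 479]) cube([504, 23, 475]);


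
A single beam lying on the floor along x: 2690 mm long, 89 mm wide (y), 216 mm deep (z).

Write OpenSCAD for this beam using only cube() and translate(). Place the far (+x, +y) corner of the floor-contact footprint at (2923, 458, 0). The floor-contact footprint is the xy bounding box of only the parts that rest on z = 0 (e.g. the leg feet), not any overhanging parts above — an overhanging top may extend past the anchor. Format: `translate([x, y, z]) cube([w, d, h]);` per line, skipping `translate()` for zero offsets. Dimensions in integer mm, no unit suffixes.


translate([233, 369, 0]) cube([2690, 89, 216]);


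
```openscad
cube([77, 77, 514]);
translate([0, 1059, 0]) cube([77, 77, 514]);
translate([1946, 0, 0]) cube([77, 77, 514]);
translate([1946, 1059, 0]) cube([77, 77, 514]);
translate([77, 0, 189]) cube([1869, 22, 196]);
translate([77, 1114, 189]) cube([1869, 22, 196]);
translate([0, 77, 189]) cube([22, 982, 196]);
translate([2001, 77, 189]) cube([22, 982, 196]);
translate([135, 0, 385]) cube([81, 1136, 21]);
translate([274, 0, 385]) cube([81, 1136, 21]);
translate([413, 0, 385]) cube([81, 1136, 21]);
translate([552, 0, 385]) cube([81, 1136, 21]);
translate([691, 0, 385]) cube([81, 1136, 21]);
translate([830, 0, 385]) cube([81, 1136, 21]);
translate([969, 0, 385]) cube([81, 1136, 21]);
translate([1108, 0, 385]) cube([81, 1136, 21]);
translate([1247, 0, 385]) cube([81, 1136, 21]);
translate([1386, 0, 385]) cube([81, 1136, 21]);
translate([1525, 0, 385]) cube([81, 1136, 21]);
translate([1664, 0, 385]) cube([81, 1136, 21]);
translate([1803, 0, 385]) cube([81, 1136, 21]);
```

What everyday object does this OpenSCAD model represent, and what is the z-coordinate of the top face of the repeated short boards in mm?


A bed frame. The slat-top height is 406 mm.

Four posts, four rails, and a row of slats — a bed frame. Slats sit on the rails at z = 189 + 196 = 385; with slat thickness 21, the top is 406 mm.


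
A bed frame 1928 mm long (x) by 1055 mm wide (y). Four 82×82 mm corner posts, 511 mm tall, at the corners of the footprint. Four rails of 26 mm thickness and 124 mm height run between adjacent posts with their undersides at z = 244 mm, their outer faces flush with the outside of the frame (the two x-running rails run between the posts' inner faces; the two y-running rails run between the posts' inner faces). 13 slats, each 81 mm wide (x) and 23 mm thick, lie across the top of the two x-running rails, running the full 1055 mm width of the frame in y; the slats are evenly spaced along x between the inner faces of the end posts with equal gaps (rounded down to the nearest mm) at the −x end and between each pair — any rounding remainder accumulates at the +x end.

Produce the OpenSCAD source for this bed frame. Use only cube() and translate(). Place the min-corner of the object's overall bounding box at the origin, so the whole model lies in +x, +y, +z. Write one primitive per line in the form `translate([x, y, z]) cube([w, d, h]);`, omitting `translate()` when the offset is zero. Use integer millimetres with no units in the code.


// slat z = rail_z + rail_h = 244 + 124 = 368
// slat gap = ⌊(1764 − 13·81) / 14⌋ = 50
cube([82, 82, 511]);
translate([0, 973, 0]) cube([82, 82, 511]);
translate([1846, 0, 0]) cube([82, 82, 511]);
translate([1846, 973, 0]) cube([82, 82, 511]);
translate([82, 0, 244]) cube([1764, 26, 124]);
translate([82, 1029, 244]) cube([1764, 26, 124]);
translate([0, 82, 244]) cube([26, 891, 124]);
translate([1902, 82, 244]) cube([26, 891, 124]);
translate([132, 0, 368]) cube([81, 1055, 23]);
translate([263, 0, 368]) cube([81, 1055, 23]);
translate([394, 0, 368]) cube([81, 1055, 23]);
translate([525, 0, 368]) cube([81, 1055, 23]);
translate([656, 0, 368]) cube([81, 1055, 23]);
translate([787, 0, 368]) cube([81, 1055, 23]);
translate([918, 0, 368]) cube([81, 1055, 23]);
translate([1049, 0, 368]) cube([81, 1055, 23]);
translate([1180, 0, 368]) cube([81, 1055, 23]);
translate([1311, 0, 368]) cube([81, 1055, 23]);
translate([1442, 0, 368]) cube([81, 1055, 23]);
translate([1573, 0, 368]) cube([81, 1055, 23]);
translate([1704, 0, 368]) cube([81, 1055, 23]);


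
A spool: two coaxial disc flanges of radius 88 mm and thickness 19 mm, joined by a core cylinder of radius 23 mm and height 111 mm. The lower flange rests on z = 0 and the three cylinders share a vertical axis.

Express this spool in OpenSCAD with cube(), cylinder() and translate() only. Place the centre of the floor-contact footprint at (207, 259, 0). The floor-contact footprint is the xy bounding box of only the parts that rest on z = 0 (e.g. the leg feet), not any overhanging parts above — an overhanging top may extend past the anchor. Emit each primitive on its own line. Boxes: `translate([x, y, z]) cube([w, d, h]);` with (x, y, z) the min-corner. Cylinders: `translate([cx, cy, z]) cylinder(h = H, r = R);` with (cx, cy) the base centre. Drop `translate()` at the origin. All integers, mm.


translate([207, 259, 0]) cylinder(h = 19, r = 88);
translate([207, 259, 19]) cylinder(h = 111, r = 23);
translate([207, 259, 130]) cylinder(h = 19, r = 88);


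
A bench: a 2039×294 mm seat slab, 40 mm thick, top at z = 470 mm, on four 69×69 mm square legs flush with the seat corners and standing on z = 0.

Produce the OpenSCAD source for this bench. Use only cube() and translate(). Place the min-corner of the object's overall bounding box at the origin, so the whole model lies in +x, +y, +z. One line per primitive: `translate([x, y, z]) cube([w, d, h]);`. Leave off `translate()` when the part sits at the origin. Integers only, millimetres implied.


translate([0, 0, 430]) cube([2039, 294, 40]);
cube([69, 69, 430]);
translate([0, 225, 0]) cube([69, 69, 430]);
translate([1970, 0, 0]) cube([69, 69, 430]);
translate([1970, 225, 0]) cube([69, 69, 430]);


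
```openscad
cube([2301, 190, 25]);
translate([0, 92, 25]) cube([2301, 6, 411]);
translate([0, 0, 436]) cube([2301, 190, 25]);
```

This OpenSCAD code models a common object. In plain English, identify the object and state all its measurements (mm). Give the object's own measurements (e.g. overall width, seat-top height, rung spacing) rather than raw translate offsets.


An I-beam lying along x, 2301 mm long. Overall section height 461 mm. Two flanges 190 mm wide (y) and 25 mm thick, one on the floor and one at the top; a web 6 mm thick runs between them, centred on the flange width.


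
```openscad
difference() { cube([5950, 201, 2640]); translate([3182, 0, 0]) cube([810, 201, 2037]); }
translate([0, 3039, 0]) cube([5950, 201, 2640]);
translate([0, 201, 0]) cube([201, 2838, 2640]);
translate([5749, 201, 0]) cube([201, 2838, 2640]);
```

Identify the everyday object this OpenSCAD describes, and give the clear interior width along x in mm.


A single room. The interior width is 5548 mm.

Four walls enclosing a rectangle with a door in the front wall — a room. Outside width 5950 minus two 201 mm walls gives 5548 mm.


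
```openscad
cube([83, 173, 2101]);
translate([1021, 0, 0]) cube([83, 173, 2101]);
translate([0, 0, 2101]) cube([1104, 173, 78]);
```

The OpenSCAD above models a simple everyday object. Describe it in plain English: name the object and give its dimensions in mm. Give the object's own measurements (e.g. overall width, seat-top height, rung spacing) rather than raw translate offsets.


A door frame. The clear opening is 938 mm wide and 2101 mm high. Two 83 mm wide jambs, 173 mm deep, stand either side of the opening from the floor to the top of the opening. A 78 mm thick head sits across the top of both jambs, spanning the full outside width of the frame.


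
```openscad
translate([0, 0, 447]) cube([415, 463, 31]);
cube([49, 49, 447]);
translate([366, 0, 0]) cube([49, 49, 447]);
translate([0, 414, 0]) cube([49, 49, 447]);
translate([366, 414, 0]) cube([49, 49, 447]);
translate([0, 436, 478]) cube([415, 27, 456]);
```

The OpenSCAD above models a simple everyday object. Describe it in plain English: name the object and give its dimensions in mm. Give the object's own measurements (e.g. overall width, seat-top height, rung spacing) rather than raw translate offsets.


A chair. The seat is a 415×463×31 mm slab with its top at z = 478 mm, on four 49×49 mm corner legs (flush with the seat edges, standing on z = 0). A flat backrest 27 mm thick, 456 mm tall, spans the full seat width and rises from the seat top along its +y edge, rear face flush with the rear of the seat.


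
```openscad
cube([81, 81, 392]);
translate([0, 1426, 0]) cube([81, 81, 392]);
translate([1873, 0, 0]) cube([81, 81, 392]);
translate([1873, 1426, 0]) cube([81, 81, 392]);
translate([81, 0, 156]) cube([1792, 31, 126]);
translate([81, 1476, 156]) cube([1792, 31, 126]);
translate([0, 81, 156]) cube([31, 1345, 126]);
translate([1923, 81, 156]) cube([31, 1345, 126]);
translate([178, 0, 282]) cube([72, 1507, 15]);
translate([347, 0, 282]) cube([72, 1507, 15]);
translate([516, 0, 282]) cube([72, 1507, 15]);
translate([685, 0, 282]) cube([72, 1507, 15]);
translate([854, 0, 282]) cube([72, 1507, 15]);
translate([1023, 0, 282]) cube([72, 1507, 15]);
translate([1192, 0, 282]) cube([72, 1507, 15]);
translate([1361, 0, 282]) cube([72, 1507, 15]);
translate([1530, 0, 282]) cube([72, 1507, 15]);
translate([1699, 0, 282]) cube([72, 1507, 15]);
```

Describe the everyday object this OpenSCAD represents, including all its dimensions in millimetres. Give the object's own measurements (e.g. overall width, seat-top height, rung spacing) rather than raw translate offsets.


A bed frame 1954 mm long (x) by 1507 mm wide (y). Four 81×81 mm corner posts, 392 mm tall, at the corners of the footprint. Four rails of 31 mm thickness and 126 mm height run between adjacent posts with their undersides at z = 156 mm, their outer faces flush with the outside of the frame (the two x-running rails run between the posts' inner faces; the two y-running rails run between the posts' inner faces). 10 slats, each 72 mm wide (x) and 15 mm thick, lie across the top of the two x-running rails, running the full 1507 mm width of the frame in y; along x they sit between the end posts with a 97 mm gap after the −x posts and between neighbouring slats, leaving 102 mm before the +x posts.


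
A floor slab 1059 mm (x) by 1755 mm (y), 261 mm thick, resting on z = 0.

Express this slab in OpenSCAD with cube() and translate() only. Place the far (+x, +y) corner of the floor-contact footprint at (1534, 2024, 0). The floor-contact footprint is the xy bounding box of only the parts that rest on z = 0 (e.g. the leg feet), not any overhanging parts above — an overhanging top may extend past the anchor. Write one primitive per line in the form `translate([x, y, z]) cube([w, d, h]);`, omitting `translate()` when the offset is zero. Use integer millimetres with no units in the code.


translate([475, 269, 0]) cube([1059, 1755, 261]);


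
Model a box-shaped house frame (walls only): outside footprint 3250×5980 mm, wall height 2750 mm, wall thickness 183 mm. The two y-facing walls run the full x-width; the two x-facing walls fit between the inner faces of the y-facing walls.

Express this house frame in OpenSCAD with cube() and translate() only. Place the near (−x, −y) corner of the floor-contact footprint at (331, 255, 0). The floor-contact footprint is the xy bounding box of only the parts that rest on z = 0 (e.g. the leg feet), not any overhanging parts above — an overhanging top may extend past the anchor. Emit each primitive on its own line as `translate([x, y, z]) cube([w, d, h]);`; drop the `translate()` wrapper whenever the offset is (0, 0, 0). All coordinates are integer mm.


translate([331, 255, 0]) cube([3250, 183, 2750]);
translate([331, 6052, 0]) cube([3250, 183, 2750]);
translate([331, 438, 0]) cube([183, 5614, 2750]);
translate([3398, 438, 0]) cube([183, 5614, 2750]);


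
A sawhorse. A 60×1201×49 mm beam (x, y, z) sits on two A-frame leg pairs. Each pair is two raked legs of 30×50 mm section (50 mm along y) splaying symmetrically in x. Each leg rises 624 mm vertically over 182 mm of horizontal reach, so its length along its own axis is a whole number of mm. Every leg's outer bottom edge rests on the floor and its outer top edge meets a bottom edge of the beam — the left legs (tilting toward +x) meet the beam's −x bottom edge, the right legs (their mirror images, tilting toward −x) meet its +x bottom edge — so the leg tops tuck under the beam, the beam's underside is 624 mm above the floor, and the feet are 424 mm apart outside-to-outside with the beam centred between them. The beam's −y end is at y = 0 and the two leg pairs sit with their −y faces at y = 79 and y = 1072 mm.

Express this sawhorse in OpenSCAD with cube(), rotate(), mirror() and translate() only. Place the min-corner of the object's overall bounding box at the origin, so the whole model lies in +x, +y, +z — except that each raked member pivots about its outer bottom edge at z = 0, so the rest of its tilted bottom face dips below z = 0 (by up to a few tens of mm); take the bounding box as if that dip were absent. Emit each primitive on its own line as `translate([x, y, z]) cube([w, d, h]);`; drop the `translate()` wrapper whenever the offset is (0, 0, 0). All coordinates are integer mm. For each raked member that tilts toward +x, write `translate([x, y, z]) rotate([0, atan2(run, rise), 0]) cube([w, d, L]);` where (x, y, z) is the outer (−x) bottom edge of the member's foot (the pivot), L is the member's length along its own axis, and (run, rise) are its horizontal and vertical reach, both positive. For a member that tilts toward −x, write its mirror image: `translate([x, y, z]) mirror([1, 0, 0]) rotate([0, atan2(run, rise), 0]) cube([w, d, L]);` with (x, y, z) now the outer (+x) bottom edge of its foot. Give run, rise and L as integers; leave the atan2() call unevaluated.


translate([182, 0, 624]) cube([60, 1201, 49]);
translate([0, 79, 0]) rotate([0, atan2(182, 624), 0]) cube([30, 50, 650]);
translate([424, 79, 0]) mirror([1, 0, 0]) rotate([0, atan2(182, 624), 0]) cube([30, 50, 650]);
translate([0, 1072, 0]) rotate([0, atan2(182, 624), 0]) cube([30, 50, 650]);
translate([424, 1072, 0]) mirror([1, 0, 0]) rotate([0, atan2(182, 624), 0]) cube([30, 50, 650]);
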